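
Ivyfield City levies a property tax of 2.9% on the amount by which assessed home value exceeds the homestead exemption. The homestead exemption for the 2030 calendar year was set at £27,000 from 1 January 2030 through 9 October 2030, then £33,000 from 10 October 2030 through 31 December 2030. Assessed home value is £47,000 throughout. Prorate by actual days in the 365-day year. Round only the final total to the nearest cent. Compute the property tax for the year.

£540.43

1 January – 9 October 2030: 282 days, exemption £27,000 → (£47,000 − £27,000) × 2.9% × 282/365 = £448.1096
10 October – 31 December 2030: 83 days, exemption £33,000 → (£47,000 − £33,000) × 2.9% × 83/365 = £92.3233
Total = £540.4329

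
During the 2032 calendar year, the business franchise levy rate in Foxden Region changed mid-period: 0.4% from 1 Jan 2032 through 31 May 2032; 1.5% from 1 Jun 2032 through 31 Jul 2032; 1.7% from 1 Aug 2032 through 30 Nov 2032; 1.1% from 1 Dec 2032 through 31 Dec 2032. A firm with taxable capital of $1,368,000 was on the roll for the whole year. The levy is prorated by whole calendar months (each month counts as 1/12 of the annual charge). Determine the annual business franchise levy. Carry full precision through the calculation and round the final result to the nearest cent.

1 Jan – 31 May 2032: 5 months at 0.4% → $1,368,000 × 0.4% × 5/12 = $2,280.0000
1 Jun – 31 Jul 2032: 2 months at 1.5% → $1,368,000 × 1.5% × 2/12 = $3,420.0000
1 Aug – 30 Nov 2032: 4 months at 1.7% → $1,368,000 × 1.7% × 4/12 = $7,752.0000
1 Dec – 31 Dec 2032: 1 month at 1.1% → $1,368,000 × 1.1% × 1/12 = $1,254.0000
Total = $14,706.0000

$14,706.00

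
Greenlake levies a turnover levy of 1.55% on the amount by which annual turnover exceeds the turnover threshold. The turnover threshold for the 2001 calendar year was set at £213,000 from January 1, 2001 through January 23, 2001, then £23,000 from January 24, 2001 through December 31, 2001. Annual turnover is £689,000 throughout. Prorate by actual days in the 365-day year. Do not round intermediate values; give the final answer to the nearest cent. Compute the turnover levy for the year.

January 1 – January 23, 2001: 23 days, exemption £213,000 → (£689,000 − £213,000) × 1.55% × 23/365 = £464.9151
January 24 – December 31, 2001: 342 days, exemption £23,000 → (£689,000 − £23,000) × 1.55% × 342/365 = £9,672.5096
Total = £10,137.4247

£10,137.42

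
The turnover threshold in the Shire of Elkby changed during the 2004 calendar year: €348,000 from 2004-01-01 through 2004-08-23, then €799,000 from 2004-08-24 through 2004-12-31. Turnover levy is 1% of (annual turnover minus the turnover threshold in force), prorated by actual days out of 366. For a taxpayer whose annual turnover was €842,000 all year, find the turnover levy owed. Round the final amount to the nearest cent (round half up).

2004-01-01 to 2004-08-23: 236 days, exemption €348,000 → (€842,000 − €348,000) × 1% × 236/366 = €3,185.3552
2004-08-24 to 2004-12-31: 130 days, exemption €799,000 → (€842,000 − €799,000) × 1% × 130/366 = €152.7322
Total = €3,338.0874

€3,338.09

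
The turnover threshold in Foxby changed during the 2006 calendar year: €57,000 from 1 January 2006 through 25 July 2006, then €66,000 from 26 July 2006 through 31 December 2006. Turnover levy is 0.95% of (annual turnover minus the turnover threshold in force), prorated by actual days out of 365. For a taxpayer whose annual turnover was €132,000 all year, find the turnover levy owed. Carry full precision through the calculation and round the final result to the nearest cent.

€675.25

1 January – 25 July 2006: 206 days, exemption €57,000 → (€132,000 − €57,000) × 0.95% × 206/365 = €402.1233
26 July – 31 December 2006: 159 days, exemption €66,000 → (€132,000 − €66,000) × 0.95% × 159/365 = €273.1315
Total = €675.2548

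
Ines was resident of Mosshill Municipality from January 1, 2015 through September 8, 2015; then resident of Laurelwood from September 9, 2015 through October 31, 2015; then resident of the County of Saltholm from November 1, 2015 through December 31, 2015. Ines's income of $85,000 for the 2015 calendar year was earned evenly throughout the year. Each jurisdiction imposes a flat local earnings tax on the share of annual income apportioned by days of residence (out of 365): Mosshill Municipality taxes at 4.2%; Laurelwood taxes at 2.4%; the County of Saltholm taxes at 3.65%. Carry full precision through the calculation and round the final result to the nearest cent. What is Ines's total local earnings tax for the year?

$3,269.71

Mosshill Municipality, January 1 – September 8, 2015: 251 days → $85,000 × 4.2% × 251/365 = $2,454.9863
Laurelwood, September 9 – October 31, 2015: 53 days → $85,000 × 2.4% × 53/365 = $296.2192
The County of Saltholm, November 1 – December 31, 2015: 61 days → $85,000 × 3.65% × 61/365 = $518.5000
Total = $3,269.7055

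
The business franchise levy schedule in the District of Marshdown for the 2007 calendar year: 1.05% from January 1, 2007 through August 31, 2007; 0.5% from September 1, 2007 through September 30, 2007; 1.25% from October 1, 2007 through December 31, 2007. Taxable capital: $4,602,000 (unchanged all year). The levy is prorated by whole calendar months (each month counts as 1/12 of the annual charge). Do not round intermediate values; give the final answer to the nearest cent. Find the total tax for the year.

January 1 – August 31, 2007: 8 months at 1.05% → $4,602,000 × 1.05% × 8/12 = $32,214.0000
September 1 – September 30, 2007: 1 month at 0.5% → $4,602,000 × 0.5% × 1/12 = $1,917.5000
October 1 – December 31, 2007: 3 months at 1.25% → $4,602,000 × 1.25% × 3/12 = $14,381.2500
Total = $48,512.7500

$48,512.75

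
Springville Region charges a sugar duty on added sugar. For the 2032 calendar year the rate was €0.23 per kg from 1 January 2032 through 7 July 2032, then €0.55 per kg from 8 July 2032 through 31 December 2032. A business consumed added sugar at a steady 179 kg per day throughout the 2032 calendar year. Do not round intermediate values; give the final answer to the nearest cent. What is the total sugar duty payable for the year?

1 January – 7 July 2032: 189 days × 179 kg/day = 33,831 kg at €0.23/kg → €7,781.13
8 July – 31 December 2032: 177 days × 179 kg/day = 31,683 kg at €0.55/kg → €17,425.65

€25,206.78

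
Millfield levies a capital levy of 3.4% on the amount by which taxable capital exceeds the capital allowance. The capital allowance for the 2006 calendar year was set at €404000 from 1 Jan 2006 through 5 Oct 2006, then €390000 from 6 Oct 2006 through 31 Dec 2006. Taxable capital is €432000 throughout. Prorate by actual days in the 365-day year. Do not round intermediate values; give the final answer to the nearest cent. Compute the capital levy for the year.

€1065.46

1 Jan – 5 Oct 2006: 278 days, exemption €404000 → (€432000 − €404000) × 3.4% × 278/365 = €725.0849
6 Oct – 31 Dec 2006: 87 days, exemption €390000 → (€432000 − €390000) × 3.4% × 87/365 = €340.3726
Total = €1065.4575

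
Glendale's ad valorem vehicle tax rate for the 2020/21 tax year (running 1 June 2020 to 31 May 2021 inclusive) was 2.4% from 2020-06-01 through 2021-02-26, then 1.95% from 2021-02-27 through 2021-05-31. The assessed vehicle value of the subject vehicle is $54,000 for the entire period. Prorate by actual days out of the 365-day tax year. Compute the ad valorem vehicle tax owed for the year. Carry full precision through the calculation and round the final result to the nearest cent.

$1,233.42

2020-06-01 to 2021-02-26: 271 days at 2.4% → $54,000 × 2.4% × 271/365 = $962.2356
2021-02-27 to 2021-05-31: 94 days at 1.95% → $54,000 × 1.95% × 94/365 = $271.1836
Total = $1,233.4192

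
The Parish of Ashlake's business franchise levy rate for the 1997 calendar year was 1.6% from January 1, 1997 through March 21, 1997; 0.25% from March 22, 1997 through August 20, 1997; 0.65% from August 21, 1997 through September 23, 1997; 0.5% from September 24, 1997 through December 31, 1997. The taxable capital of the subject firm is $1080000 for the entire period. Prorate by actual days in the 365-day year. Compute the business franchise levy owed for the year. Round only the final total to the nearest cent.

$7030.36

January 1 – March 21, 1997: 80 days at 1.6% → $1080000 × 1.6% × 80/365 = $3787.3973
March 22 – August 20, 1997: 152 days at 0.25% → $1080000 × 0.25% × 152/365 = $1124.3836
August 21 – September 23, 1997: 34 days at 0.65% → $1080000 × 0.65% × 34/365 = $653.9178
September 24 – December 31, 1997: 99 days at 0.5% → $1080000 × 0.5% × 99/365 = $1464.6575
Total = $7030.3562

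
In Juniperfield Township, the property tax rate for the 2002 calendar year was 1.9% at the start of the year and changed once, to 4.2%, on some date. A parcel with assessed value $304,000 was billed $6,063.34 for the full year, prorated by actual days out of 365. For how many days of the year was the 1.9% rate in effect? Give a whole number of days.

350 days

Let d = days at the first rate; then 365 − d days at the second rate.
$304,000 × [1.9%·d + 4.2%·(365−d)] / 365 = $6,063.34
Solving gives d = 350, so the new rate took effect on 17 Dec 2002.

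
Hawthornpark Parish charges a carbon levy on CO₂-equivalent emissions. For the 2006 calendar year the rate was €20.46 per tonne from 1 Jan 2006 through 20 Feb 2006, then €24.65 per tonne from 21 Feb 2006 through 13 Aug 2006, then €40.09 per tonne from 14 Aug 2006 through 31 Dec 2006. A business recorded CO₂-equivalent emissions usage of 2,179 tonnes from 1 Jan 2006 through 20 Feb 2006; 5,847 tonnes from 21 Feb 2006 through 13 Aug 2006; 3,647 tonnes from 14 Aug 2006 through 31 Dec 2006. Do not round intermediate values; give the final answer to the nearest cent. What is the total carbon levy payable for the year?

1 Jan – 20 Feb 2006: 2,179 tonnes at €20.46/tonne → €44,582.34
21 Feb – 13 Aug 2006: 5,847 tonnes at €24.65/tonne → €144,128.55
14 Aug – 31 Dec 2006: 3,647 tonnes at €40.09/tonne → €146,208.23

€334,919.12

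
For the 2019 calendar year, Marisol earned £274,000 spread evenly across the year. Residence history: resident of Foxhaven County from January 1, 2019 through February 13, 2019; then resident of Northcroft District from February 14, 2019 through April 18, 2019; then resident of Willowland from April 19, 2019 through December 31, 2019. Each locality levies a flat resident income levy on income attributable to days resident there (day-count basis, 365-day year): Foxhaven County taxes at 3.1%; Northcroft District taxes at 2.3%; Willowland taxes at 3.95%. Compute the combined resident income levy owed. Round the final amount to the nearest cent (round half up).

Foxhaven County, January 1 – February 13, 2019: 44 days → £274,000 × 3.1% × 44/365 = £1,023.9342
Northcroft District, February 14 – April 18, 2019: 64 days → £274,000 × 2.3% × 64/365 = £1,105.0082
Willowland, April 19 – December 31, 2019: 257 days → £274,000 × 3.95% × 257/365 = £7,620.5781
Total = £9,749.5205

£9,749.52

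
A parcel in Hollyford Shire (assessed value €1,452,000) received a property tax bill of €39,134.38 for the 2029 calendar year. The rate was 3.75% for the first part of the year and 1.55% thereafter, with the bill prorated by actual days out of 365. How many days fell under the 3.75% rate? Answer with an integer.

190 days

Let d = days at the first rate; then 365 − d days at the second rate.
€1,452,000 × [3.75%·d + 1.55%·(365−d)] / 365 = €39,134.38
Solving gives d = 190, so the new rate took effect on 10 July 2029.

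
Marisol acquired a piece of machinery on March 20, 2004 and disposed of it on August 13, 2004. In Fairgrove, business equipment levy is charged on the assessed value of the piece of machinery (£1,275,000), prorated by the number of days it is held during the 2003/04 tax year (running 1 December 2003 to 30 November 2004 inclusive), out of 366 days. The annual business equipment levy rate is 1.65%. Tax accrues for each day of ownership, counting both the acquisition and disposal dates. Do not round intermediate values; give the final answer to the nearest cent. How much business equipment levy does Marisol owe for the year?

Days held (March 20 – August 13, 2004): 147 out of 366
Tax = £1,275,000 × 1.65% × 147/366 = £8,449.4877

£8,449.49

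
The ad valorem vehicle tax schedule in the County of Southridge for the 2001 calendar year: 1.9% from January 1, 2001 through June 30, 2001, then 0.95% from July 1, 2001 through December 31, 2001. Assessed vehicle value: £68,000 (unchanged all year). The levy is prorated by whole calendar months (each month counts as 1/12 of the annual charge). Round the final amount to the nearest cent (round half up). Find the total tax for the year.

January 1 – June 30, 2001: 6 months at 1.9% → £68,000 × 1.9% × 6/12 = £646.0000
July 1 – December 31, 2001: 6 months at 0.95% → £68,000 × 0.95% × 6/12 = £323.0000
Total = £969.0000

£969.00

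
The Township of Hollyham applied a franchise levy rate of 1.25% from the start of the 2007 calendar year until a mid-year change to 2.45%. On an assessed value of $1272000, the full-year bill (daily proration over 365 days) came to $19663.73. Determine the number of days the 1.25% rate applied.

275 days

Let d = days at the first rate; then 365 − d days at the second rate.
$1272000 × [1.25%·d + 2.45%·(365−d)] / 365 = $19663.73
Solving gives d = 275, so the new rate took effect on October 3, 2007.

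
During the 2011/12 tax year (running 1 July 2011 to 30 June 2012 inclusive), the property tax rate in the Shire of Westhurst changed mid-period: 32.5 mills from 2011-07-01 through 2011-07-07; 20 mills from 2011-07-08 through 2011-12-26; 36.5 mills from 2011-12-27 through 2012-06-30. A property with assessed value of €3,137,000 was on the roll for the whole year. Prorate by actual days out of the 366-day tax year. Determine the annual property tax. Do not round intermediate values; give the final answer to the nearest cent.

€89,935.90

2011-07-01 to 2011-07-07: 7 days at 32.5 mills → €3,137,000 × 3.25% × 7/366 = €1,949.9112
2011-07-08 to 2011-12-26: 172 days at 20 mills → €3,137,000 × 2% × 172/366 = €29,484.3716
2011-12-27 to 2012-06-30: 187 days at 36.5 mills → €3,137,000 × 3.65% × 187/366 = €58,501.6216
Total = €89,935.9044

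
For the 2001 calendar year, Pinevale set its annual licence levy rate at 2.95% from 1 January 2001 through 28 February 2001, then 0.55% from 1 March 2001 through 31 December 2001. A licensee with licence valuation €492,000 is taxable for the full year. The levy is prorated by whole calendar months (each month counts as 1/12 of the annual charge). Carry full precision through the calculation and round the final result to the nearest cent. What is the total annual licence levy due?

1 January – 28 February 2001: 2 months at 2.95% → €492,000 × 2.95% × 2/12 = €2,419.0000
1 March – 31 December 2001: 10 months at 0.55% → €492,000 × 0.55% × 10/12 = €2,255.0000
Total = €4,674.0000

€4,674.00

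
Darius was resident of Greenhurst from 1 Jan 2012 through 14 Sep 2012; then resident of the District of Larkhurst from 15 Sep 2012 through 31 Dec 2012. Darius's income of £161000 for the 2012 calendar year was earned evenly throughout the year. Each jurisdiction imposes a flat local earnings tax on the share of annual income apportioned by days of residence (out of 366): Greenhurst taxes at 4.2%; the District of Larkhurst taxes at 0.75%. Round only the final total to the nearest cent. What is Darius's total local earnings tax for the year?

£5122.97

Greenhurst, 1 Jan – 14 Sep 2012: 258 days → £161000 × 4.2% × 258/366 = £4766.6557
The District of Larkhurst, 15 Sep – 31 Dec 2012: 108 days → £161000 × 0.75% × 108/366 = £356.3115
Total = £5122.9672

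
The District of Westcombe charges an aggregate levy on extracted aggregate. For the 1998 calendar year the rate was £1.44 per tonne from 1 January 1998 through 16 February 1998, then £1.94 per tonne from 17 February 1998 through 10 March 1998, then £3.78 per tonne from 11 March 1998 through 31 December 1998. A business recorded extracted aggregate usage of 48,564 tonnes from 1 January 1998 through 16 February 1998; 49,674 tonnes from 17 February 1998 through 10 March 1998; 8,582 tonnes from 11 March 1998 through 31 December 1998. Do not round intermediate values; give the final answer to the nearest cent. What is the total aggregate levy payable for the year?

1 January – 16 February 1998: 48,564 tonnes at £1.44/tonne → £69,932.16
17 February – 10 March 1998: 49,674 tonnes at £1.94/tonne → £96,367.56
11 March – 31 December 1998: 8,582 tonnes at £3.78/tonne → £32,439.96

£198,739.68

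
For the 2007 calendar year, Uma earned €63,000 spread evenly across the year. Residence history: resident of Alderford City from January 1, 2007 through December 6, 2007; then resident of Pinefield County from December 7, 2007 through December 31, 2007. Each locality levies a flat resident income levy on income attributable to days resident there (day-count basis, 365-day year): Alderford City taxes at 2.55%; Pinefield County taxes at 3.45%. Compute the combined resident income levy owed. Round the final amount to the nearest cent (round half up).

€1,645.34

Alderford City, January 1 – December 6, 2007: 340 days → €63,000 × 2.55% × 340/365 = €1,496.4658
Pinefield County, December 7 – December 31, 2007: 25 days → €63,000 × 3.45% × 25/365 = €148.8699
Total = €1,645.3356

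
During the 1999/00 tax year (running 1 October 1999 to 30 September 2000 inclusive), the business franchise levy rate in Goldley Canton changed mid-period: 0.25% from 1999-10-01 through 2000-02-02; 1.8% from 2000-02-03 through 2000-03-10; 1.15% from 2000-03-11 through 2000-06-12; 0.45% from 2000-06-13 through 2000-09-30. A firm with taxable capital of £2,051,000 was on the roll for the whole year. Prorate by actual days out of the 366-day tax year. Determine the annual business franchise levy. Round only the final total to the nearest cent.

1999-10-01 to 2000-02-02: 125 days at 0.25% → £2,051,000 × 0.25% × 125/366 = £1,751.1954
2000-02-03 to 2000-03-10: 37 days at 1.8% → £2,051,000 × 1.8% × 37/366 = £3,732.1475
2000-03-11 to 2000-06-12: 94 days at 1.15% → £2,051,000 × 1.15% × 94/366 = £6,057.7350
2000-06-13 to 2000-09-30: 110 days at 0.45% → £2,051,000 × 0.45% × 110/366 = £2,773.8934
Total = £14,314.9713

£14,314.97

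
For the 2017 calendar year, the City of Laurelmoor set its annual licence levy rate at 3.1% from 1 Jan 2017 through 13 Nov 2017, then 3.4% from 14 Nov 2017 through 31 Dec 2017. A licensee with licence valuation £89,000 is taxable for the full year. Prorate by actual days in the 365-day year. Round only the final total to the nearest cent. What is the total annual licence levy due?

£2,794.11

1 Jan – 13 Nov 2017: 317 days at 3.1% → £89,000 × 3.1% × 317/365 = £2,396.1726
14 Nov – 31 Dec 2017: 48 days at 3.4% → £89,000 × 3.4% × 48/365 = £397.9397
Total = £2,794.1123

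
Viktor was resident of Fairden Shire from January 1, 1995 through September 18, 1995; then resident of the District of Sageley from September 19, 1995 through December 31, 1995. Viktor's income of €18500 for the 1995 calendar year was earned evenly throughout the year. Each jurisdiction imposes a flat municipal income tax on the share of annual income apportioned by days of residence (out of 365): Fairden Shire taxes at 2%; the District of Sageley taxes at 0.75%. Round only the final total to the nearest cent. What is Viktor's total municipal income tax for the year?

Fairden Shire, January 1 – September 18, 1995: 261 days → €18500 × 2% × 261/365 = €264.5753
The District of Sageley, September 19 – December 31, 1995: 104 days → €18500 × 0.75% × 104/365 = €39.5342
Total = €304.1096

€304.11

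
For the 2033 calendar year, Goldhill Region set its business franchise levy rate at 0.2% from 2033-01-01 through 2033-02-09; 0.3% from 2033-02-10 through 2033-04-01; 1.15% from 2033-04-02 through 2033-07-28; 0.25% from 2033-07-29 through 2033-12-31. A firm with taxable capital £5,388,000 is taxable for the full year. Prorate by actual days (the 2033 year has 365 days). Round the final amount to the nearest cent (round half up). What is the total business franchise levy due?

£29,228.05

2033-01-01 to 2033-02-09: 40 days at 0.2% → £5,388,000 × 0.2% × 40/365 = £1,180.9315
2033-02-10 to 2033-04-01: 51 days at 0.3% → £5,388,000 × 0.3% × 51/365 = £2,258.5315
2033-04-02 to 2033-07-28: 118 days at 1.15% → £5,388,000 × 1.15% × 118/365 = £20,031.5507
2033-07-29 to 2033-12-31: 156 days at 0.25% → £5,388,000 × 0.25% × 156/365 = £5,757.0411
Total = £29,228.0548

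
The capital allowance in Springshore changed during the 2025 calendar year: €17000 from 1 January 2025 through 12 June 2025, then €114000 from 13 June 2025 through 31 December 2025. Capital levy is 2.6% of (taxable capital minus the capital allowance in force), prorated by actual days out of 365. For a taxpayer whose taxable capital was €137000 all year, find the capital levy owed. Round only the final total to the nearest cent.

1 January – 12 June 2025: 163 days, exemption €17000 → (€137000 − €17000) × 2.6% × 163/365 = €1393.3151
13 June – 31 December 2025: 202 days, exemption €114000 → (€137000 − €114000) × 2.6% × 202/365 = €330.9479
Total = €1724.2630

€1724.26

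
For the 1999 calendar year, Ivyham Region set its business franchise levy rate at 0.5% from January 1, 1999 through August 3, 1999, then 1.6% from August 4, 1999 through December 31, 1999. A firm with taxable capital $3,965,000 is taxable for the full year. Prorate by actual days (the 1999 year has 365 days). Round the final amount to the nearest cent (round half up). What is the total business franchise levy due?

$37,748.97

January 1 – August 3, 1999: 215 days at 0.5% → $3,965,000 × 0.5% × 215/365 = $11,677.7397
August 4 – December 31, 1999: 150 days at 1.6% → $3,965,000 × 1.6% × 150/365 = $26,071.2329
Total = $37,748.9726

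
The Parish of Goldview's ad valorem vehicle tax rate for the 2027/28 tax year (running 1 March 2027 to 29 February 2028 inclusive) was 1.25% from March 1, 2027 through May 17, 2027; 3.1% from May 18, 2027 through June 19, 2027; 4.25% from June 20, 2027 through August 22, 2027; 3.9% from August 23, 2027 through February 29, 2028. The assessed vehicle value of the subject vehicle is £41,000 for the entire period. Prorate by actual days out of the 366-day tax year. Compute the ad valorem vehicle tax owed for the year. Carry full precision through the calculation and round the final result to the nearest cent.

£1,362.97

March 1 – May 17, 2027: 78 days at 1.25% → £41,000 × 1.25% × 78/366 = £109.2213
May 18 – June 19, 2027: 33 days at 3.1% → £41,000 × 3.1% × 33/366 = £114.5984
June 20 – August 22, 2027: 64 days at 4.25% → £41,000 × 4.25% × 64/366 = £304.6995
August 23, 2027 – February 29, 2028: 191 days at 3.9% → £41,000 × 3.9% × 191/366 = £834.4508
Total = £1,362.9699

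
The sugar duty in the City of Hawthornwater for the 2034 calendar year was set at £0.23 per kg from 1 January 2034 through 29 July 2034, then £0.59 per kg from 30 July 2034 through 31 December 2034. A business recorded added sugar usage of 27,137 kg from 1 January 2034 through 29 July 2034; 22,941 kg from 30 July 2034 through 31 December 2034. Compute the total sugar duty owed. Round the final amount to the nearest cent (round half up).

1 January – 29 July 2034: 27,137 kg at £0.23/kg → £6,241.51
30 July – 31 December 2034: 22,941 kg at £0.59/kg → £13,535.19

£19,776.70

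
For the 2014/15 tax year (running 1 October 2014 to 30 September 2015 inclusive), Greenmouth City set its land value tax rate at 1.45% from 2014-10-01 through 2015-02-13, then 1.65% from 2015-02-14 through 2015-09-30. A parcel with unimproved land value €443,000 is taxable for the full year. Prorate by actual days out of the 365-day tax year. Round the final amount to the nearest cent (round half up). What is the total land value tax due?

€6,979.37

2014-10-01 to 2015-02-13: 136 days at 1.45% → €443,000 × 1.45% × 136/365 = €2,393.4137
2015-02-14 to 2015-09-30: 229 days at 1.65% → €443,000 × 1.65% × 229/365 = €4,585.9603
Total = €6,979.3740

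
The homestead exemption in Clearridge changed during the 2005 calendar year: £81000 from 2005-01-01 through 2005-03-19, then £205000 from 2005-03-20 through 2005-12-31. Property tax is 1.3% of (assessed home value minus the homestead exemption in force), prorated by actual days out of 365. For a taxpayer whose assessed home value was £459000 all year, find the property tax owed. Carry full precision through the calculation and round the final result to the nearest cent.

2005-01-01 to 2005-03-19: 78 days, exemption £81000 → (£459000 − £81000) × 1.3% × 78/365 = £1050.1151
2005-03-20 to 2005-12-31: 287 days, exemption £205000 → (£459000 − £205000) × 1.3% × 287/365 = £2596.3671
Total = £3646.4822

£3646.48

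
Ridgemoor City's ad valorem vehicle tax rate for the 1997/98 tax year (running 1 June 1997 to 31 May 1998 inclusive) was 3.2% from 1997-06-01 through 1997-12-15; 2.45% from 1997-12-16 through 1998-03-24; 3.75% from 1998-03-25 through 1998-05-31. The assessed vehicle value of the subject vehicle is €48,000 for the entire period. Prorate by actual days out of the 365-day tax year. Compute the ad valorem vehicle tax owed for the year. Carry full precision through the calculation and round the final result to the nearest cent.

€1,487.54

1997-06-01 to 1997-12-15: 198 days at 3.2% → €48,000 × 3.2% × 198/365 = €833.2274
1997-12-16 to 1998-03-24: 99 days at 2.45% → €48,000 × 2.45% × 99/365 = €318.9699
1998-03-25 to 1998-05-31: 68 days at 3.75% → €48,000 × 3.75% × 68/365 = €335.3425
Total = €1,487.5397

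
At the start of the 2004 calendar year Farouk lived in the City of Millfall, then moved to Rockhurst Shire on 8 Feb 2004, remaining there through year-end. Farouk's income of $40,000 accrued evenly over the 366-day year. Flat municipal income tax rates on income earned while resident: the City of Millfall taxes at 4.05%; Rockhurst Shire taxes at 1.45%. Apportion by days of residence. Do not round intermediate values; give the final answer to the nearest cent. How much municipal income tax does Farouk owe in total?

$687.98

The City of Millfall, 1 Jan – 7 Feb 2004: 38 days → $40,000 × 4.05% × 38/366 = $168.1967
Rockhurst Shire, 8 Feb – 31 Dec 2004: 328 days → $40,000 × 1.45% × 328/366 = $519.7814
Total = $687.9781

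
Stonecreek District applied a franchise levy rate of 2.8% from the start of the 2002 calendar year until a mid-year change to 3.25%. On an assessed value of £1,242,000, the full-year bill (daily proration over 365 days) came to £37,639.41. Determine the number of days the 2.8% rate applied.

Let d = days at the first rate; then 365 − d days at the second rate.
£1,242,000 × [2.8%·d + 3.25%·(365−d)] / 365 = £37,639.41
Solving gives d = 178, so the new rate took effect on 28 Jun 2002.

178 days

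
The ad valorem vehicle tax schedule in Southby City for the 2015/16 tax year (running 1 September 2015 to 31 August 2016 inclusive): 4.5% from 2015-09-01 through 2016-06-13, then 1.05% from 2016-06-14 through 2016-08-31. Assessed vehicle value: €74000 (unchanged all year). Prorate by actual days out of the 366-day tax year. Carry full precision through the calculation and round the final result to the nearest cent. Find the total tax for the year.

€2778.94

2015-09-01 to 2016-06-13: 287 days at 4.5% → €74000 × 4.5% × 287/366 = €2611.2295
2016-06-14 to 2016-08-31: 79 days at 1.05% → €74000 × 1.05% × 79/366 = €167.7131
Total = €2778.9426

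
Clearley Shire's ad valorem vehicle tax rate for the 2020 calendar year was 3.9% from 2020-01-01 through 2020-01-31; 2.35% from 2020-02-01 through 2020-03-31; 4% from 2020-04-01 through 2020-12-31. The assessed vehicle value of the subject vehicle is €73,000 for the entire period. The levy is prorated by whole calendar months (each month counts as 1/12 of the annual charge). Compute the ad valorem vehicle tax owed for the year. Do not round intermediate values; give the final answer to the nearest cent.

2020-01-01 to 2020-01-31: 1 month at 3.9% → €73,000 × 3.9% × 1/12 = €237.2500
2020-02-01 to 2020-03-31: 2 months at 2.35% → €73,000 × 2.35% × 2/12 = €285.9167
2020-04-01 to 2020-12-31: 9 months at 4% → €73,000 × 4% × 9/12 = €2,190.0000
Total = €2,713.1667

€2,713.17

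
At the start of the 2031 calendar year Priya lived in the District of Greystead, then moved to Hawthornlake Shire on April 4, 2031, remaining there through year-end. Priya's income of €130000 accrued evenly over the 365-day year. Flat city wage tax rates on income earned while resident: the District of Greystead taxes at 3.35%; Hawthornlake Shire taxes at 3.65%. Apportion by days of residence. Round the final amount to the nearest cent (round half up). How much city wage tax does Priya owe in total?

The District of Greystead, January 1 – April 3, 2031: 93 days → €130000 × 3.35% × 93/365 = €1109.6301
Hawthornlake Shire, April 4 – December 31, 2031: 272 days → €130000 × 3.65% × 272/365 = €3536.0000
Total = €4645.6301

€4645.63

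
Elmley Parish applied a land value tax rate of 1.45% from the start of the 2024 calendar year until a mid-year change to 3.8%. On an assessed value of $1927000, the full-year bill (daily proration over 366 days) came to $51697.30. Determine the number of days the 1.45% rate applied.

174 days

Let d = days at the first rate; then 366 − d days at the second rate.
$1927000 × [1.45%·d + 3.8%·(366−d)] / 366 = $51697.30
Solving gives d = 174, so the new rate took effect on 23 June 2024.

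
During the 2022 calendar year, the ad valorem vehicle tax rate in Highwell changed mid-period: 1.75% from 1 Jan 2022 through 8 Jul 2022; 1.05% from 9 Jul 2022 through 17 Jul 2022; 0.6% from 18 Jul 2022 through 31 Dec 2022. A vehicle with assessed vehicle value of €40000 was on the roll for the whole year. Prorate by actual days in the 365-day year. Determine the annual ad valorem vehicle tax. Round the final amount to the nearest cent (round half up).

€482.63

1 Jan – 8 Jul 2022: 189 days at 1.75% → €40000 × 1.75% × 189/365 = €362.4658
9 Jul – 17 Jul 2022: 9 days at 1.05% → €40000 × 1.05% × 9/365 = €10.3562
18 Jul – 31 Dec 2022: 167 days at 0.6% → €40000 × 0.6% × 167/365 = €109.8082
Total = €482.6301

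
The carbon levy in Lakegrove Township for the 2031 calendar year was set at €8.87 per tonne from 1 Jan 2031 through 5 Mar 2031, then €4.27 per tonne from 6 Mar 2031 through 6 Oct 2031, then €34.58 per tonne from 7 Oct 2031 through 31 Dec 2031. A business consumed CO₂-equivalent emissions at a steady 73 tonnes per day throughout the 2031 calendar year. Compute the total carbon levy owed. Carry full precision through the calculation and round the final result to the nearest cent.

1 Jan – 5 Mar 2031: 64 days × 73 tonnes/day = 4,672 tonnes at €8.87/tonne → €41,440.64
6 Mar – 6 Oct 2031: 215 days × 73 tonnes/day = 15,695 tonnes at €4.27/tonne → €67,017.65
7 Oct – 31 Dec 2031: 86 days × 73 tonnes/day = 6,278 tonnes at €34.58/tonne → €217,093.24

€325,551.53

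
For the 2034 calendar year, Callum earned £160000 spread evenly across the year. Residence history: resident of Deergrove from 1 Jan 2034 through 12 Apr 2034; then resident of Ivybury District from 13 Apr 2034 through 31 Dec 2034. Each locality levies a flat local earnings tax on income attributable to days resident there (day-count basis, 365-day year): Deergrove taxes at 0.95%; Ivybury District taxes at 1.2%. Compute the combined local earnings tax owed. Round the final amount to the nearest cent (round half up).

£1808.22

Deergrove, 1 Jan – 12 Apr 2034: 102 days → £160000 × 0.95% × 102/365 = £424.7671
Ivybury District, 13 Apr – 31 Dec 2034: 263 days → £160000 × 1.2% × 263/365 = £1383.4521
Total = £1808.2192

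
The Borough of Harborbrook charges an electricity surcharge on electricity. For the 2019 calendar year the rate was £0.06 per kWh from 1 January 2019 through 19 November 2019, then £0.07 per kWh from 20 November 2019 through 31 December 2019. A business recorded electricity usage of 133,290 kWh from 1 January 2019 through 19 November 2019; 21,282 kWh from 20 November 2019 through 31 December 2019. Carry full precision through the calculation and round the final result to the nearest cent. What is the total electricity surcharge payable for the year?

£9,487.14

1 January – 19 November 2019: 133,290 kWh at £0.06/kWh → £7,997.40
20 November – 31 December 2019: 21,282 kWh at £0.07/kWh → £1,489.74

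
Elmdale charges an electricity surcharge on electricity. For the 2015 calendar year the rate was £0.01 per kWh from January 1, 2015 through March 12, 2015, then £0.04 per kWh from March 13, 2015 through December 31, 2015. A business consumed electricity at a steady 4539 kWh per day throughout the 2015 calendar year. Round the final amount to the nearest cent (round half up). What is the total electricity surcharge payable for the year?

January 1 – March 12, 2015: 71 days × 4539 kWh/day = 322,269 kWh at £0.01/kWh → £3222.69
March 13 – December 31, 2015: 294 days × 4539 kWh/day = 1,334,466 kWh at £0.04/kWh → £53378.64

£56601.33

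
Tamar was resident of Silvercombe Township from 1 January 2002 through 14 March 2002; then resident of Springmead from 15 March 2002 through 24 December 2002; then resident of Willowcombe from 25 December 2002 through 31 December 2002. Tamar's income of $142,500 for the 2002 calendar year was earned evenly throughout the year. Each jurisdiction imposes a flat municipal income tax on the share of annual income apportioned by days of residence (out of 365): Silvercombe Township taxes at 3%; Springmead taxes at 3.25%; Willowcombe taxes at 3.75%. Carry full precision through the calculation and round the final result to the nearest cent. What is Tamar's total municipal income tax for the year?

Silvercombe Township, 1 January – 14 March 2002: 73 days → $142,500 × 3% × 73/365 = $855.0000
Springmead, 15 March – 24 December 2002: 285 days → $142,500 × 3.25% × 285/365 = $3,616.1815
Willowcombe, 25 December – 31 December 2002: 7 days → $142,500 × 3.75% × 7/365 = $102.4829
Total = $4,573.6644

$4,573.66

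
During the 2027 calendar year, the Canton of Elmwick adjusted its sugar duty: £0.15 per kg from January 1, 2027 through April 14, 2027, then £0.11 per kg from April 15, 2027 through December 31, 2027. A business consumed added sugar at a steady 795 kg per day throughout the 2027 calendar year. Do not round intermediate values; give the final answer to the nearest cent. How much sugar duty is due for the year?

£35,226.45

January 1 – April 14, 2027: 104 days × 795 kg/day = 82,680 kg at £0.15/kg → £12,402.00
April 15 – December 31, 2027: 261 days × 795 kg/day = 207,495 kg at £0.11/kg → £22,824.45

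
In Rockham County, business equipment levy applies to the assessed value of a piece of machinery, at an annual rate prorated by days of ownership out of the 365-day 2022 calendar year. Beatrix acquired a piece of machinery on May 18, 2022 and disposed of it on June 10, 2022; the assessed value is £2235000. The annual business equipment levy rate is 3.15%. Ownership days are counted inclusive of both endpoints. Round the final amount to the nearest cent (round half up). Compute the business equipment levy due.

Days held (May 18 – June 10, 2022): 24 out of 365
Tax = £2235000 × 3.15% × 24/365 = £4629.2055

£4629.21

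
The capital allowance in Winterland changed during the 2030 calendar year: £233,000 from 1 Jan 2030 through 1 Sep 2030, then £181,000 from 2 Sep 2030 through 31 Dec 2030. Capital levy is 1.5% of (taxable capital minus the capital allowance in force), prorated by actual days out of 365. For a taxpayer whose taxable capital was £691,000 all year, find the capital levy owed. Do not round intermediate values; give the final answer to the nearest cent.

1 Jan – 1 Sep 2030: 244 days, exemption £233,000 → (£691,000 − £233,000) × 1.5% × 244/365 = £4,592.5479
2 Sep – 31 Dec 2030: 121 days, exemption £181,000 → (£691,000 − £181,000) × 1.5% × 121/365 = £2,536.0274
Total = £7,128.5753

£7,128.58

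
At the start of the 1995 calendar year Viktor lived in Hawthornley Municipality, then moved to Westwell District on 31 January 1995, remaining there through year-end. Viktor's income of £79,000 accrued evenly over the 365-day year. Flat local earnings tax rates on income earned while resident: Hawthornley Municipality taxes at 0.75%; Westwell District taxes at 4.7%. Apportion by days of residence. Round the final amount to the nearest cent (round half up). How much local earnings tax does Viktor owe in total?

Hawthornley Municipality, 1 January – 30 January 1995: 30 days → £79,000 × 0.75% × 30/365 = £48.6986
Westwell District, 31 January – 31 December 1995: 335 days → £79,000 × 4.7% × 335/365 = £3,407.8219
Total = £3,456.5205

£3,456.52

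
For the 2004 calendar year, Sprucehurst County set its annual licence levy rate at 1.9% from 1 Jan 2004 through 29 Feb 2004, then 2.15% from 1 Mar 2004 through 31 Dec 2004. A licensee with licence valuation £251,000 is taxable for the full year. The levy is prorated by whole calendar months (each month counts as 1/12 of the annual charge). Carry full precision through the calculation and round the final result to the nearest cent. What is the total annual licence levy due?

1 Jan – 29 Feb 2004: 2 months at 1.9% → £251,000 × 1.9% × 2/12 = £794.8333
1 Mar – 31 Dec 2004: 10 months at 2.15% → £251,000 × 2.15% × 10/12 = £4,497.0833
Total = £5,291.9167

£5,291.92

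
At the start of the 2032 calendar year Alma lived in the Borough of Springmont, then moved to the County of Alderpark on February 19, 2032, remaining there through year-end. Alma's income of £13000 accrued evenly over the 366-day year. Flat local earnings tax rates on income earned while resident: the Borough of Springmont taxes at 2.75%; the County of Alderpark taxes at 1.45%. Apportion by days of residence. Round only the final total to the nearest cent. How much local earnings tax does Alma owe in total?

£211.13

The Borough of Springmont, January 1 – February 18, 2032: 49 days → £13000 × 2.75% × 49/366 = £47.8620
The County of Alderpark, February 19 – December 31, 2032: 317 days → £13000 × 1.45% × 317/366 = £163.2637
Total = £211.1257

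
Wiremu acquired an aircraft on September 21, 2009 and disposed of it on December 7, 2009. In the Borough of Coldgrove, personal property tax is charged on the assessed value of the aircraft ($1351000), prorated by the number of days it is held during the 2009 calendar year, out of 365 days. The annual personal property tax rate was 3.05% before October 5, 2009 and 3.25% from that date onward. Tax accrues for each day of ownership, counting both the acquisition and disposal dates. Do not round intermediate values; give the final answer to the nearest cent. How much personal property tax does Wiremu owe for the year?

$9279.33

September 21 – October 4, 2009: 14 days at 3.05% → $1351000 × 3.05% × 14/365 = $1580.4849
October 5 – December 7, 2009: 64 days at 3.25% → $1351000 × 3.25% × 64/365 = $7698.8493
Total = $9279.3342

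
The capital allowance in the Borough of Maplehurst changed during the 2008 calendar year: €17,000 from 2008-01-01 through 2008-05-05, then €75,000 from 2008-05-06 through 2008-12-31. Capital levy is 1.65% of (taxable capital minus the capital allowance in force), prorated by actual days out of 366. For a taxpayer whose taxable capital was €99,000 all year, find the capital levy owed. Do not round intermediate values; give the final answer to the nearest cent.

2008-01-01 to 2008-05-05: 126 days, exemption €17,000 → (€99,000 − €17,000) × 1.65% × 126/366 = €465.7869
2008-05-06 to 2008-12-31: 240 days, exemption €75,000 → (€99,000 − €75,000) × 1.65% × 240/366 = €259.6721
Total = €725.4590

€725.46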